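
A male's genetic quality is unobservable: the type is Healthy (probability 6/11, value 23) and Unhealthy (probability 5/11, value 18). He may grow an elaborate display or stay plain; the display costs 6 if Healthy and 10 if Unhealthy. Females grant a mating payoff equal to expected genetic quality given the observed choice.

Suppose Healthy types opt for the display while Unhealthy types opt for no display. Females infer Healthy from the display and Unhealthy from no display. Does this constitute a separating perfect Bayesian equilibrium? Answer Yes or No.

Under these beliefs, the display earns mating payoff 23 and no display earns mating payoff 18.
Healthy: the display nets 23 − 6 = 17; no display nets 18. Healthy would deviate to no display.
Unhealthy: the display nets 23 − 10 = 13; no display nets 18. Unhealthy prefers no display.
Healthy has a profitable deviation, so the profile is not an equilibrium.

No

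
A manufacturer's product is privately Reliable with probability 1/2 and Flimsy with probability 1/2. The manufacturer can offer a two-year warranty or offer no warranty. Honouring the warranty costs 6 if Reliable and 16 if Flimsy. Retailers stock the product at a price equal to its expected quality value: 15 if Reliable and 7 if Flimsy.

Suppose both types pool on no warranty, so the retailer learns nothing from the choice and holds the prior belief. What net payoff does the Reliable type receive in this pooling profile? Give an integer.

11

Pooled price = 1/2·15 + 1/2·7 = 11.
Reliable pays no cost for no warranty, so net payoff = 11.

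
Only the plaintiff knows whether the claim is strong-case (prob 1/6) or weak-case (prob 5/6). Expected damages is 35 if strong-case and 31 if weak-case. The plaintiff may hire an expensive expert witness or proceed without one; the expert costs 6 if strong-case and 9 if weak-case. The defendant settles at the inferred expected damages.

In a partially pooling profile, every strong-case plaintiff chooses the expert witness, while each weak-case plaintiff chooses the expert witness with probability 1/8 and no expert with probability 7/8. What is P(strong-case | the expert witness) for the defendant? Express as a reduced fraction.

P(the expert witness) = (1/6)·1 + (5/6)·(1/8) = 13/48.
By Bayes' rule, P(strong-case | the expert witness) = (1/6) / (13/48) = 8/13.

8/13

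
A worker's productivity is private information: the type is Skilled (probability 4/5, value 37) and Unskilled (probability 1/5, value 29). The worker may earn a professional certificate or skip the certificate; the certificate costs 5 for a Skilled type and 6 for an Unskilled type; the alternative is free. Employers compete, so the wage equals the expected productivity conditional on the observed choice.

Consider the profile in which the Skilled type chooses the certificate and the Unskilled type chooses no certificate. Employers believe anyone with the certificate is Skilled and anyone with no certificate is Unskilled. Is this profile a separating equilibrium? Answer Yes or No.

No

Under these beliefs, the certificate earns wage 37 and no certificate earns wage 29.
Skilled: the certificate nets 37 − 5 = 32; no certificate nets 29. Skilled prefers the certificate.
Unskilled: the certificate nets 37 − 6 = 31; no certificate nets 29. Unskilled would deviate to the certificate.
Unskilled has a profitable deviation, so the profile is not an equilibrium.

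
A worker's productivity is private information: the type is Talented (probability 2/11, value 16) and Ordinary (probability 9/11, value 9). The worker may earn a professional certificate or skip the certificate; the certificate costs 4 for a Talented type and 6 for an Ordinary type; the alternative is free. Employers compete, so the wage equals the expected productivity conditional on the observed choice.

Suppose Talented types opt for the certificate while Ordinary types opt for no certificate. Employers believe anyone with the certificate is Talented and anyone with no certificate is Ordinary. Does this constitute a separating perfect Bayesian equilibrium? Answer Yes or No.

No

Under these beliefs, the certificate earns wage 16 and no certificate earns wage 9.
Talented: the certificate nets 16 − 4 = 12; no certificate nets 9. Talented prefers the certificate.
Ordinary: the certificate nets 16 − 6 = 10; no certificate nets 9. Ordinary would deviate to the certificate.
Ordinary has a profitable deviation, so the profile is not an equilibrium.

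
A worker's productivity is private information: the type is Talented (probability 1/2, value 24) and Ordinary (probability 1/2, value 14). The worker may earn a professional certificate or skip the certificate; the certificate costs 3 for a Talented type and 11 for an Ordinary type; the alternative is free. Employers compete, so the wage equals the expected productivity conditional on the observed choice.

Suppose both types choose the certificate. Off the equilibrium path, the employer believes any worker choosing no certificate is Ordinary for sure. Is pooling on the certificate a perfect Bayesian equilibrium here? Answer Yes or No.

No

On path, the employer holds the prior and pays 1/2·24 + 1/2·14 = 19. Off path (no certificate), believing Ordinary, it pays 14.
Talented: the certificate nets 19 − 3 = 16; no certificate nets 14. Talented stays.
Ordinary: the certificate nets 19 − 11 = 8; no certificate nets 14. Ordinary would deviate.
A type deviates, so pooling fails.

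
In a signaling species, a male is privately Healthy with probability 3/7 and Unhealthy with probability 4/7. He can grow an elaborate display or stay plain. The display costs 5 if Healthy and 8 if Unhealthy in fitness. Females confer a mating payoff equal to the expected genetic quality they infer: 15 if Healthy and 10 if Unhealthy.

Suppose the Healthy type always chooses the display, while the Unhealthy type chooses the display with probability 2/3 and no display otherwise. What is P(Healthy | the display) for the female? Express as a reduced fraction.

P(the display) = (3/7)·1 + (4/7)·(2/3) = 17/21.
By Bayes' rule, P(Healthy | the display) = (3/7) / (17/21) = 9/17.

9/17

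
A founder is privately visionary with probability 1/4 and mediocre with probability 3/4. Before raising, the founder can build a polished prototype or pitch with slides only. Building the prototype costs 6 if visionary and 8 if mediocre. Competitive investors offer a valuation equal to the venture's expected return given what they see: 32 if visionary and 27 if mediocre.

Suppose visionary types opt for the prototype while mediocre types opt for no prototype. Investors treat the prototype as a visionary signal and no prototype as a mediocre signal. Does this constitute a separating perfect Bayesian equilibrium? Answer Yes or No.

No

Under these beliefs, the prototype earns valuation 32 and no prototype earns valuation 27.
visionary: the prototype nets 32 − 6 = 26; no prototype nets 27. visionary would deviate to no prototype.
mediocre: the prototype nets 32 − 8 = 24; no prototype nets 27. mediocre prefers no prototype.
visionary has a profitable deviation, so the profile is not an equilibrium.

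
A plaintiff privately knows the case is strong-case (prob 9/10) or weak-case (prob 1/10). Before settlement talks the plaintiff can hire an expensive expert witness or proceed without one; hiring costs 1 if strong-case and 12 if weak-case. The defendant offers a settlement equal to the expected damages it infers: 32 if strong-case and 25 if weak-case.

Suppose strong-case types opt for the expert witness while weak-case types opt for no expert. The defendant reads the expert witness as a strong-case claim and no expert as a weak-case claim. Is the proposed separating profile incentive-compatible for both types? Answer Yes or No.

Yes

Under these beliefs, the expert witness earns settlement 32 and no expert earns settlement 25.
strong-case: the expert witness nets 32 − 1 = 31; no expert nets 25. strong-case prefers the expert witness.
weak-case: the expert witness nets 32 − 12 = 20; no expert nets 25. weak-case prefers no expert.
Neither type deviates, so the separating profile is an equilibrium.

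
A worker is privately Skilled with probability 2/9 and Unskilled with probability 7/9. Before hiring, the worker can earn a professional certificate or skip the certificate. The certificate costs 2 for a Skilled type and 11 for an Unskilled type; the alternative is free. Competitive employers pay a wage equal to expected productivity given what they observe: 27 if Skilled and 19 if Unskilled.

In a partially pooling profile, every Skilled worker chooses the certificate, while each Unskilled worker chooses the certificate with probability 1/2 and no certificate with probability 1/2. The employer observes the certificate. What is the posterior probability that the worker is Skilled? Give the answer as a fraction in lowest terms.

4/11

P(the certificate) = (2/9)·1 + (7/9)·(1/2) = 11/18.
By Bayes' rule, P(Skilled | the certificate) = (2/9) / (11/18) = 4/11.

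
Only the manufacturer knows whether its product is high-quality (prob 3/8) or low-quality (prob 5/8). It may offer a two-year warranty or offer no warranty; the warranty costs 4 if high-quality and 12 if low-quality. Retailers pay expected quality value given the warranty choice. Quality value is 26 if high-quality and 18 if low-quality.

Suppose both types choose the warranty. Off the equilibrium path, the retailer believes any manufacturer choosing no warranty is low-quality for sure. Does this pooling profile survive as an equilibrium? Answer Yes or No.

No

On path, the retailer holds the prior and pays 3/8·26 + 5/8·18 = 21. Off path (no warranty), believing low-quality, it pays 18.
high-quality: the warranty nets 21 − 4 = 17; no warranty nets 18. high-quality would deviate.
low-quality: the warranty nets 21 − 12 = 9; no warranty nets 18. low-quality would deviate.
A type deviates, so pooling fails.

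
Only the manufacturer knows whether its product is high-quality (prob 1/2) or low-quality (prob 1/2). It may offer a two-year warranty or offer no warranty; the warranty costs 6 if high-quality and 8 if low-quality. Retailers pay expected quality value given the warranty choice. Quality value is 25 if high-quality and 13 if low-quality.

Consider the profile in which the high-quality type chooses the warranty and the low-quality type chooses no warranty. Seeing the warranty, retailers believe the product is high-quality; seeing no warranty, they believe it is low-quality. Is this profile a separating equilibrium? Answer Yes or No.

No

Under these beliefs, the warranty earns price 25 and no warranty earns price 13.
high-quality: the warranty nets 25 − 6 = 19; no warranty nets 13. high-quality prefers the warranty.
low-quality: the warranty nets 25 − 8 = 17; no warranty nets 13. low-quality would deviate to the warranty.
low-quality has a profitable deviation, so the profile is not an equilibrium.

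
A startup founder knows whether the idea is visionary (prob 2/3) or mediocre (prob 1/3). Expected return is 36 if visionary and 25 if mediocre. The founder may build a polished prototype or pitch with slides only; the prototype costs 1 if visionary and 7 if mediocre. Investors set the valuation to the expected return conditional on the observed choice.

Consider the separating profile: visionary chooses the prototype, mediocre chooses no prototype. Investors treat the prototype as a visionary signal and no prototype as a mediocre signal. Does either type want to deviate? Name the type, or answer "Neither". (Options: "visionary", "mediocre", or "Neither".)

mediocre

The prototype pays 36; no prototype pays 25.
visionary: assigned the prototype, nets 36 − 1 = 35; deviating to no prototype nets 25.
mediocre: assigned no prototype, nets 25; deviating to the prototype nets 36 − 7 = 29.
The mediocre type gains 4 by deviating.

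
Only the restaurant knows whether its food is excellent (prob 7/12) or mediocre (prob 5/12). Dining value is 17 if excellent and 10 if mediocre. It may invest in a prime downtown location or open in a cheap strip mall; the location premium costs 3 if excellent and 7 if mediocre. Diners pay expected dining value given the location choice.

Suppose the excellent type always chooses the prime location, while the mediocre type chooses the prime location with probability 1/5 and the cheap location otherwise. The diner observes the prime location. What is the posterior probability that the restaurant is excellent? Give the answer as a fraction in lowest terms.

P(the prime location) = (7/12)·1 + (5/12)·(1/5) = 2/3.
By Bayes' rule, P(excellent | the prime location) = (7/12) / (2/3) = 7/8.

7/8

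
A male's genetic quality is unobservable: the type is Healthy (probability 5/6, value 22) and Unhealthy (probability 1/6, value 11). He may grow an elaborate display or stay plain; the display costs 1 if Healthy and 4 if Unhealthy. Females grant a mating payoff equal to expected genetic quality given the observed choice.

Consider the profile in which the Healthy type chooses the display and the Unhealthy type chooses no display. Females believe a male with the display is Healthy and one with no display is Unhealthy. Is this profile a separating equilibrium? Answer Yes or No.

Under these beliefs, the display earns mating payoff 22 and no display earns mating payoff 11.
Healthy: the display nets 22 − 1 = 21; no display nets 11. Healthy prefers the display.
Unhealthy: the display nets 22 − 4 = 18; no display nets 11. Unhealthy would deviate to the display.
Unhealthy has a profitable deviation, so the profile is not an equilibrium.

No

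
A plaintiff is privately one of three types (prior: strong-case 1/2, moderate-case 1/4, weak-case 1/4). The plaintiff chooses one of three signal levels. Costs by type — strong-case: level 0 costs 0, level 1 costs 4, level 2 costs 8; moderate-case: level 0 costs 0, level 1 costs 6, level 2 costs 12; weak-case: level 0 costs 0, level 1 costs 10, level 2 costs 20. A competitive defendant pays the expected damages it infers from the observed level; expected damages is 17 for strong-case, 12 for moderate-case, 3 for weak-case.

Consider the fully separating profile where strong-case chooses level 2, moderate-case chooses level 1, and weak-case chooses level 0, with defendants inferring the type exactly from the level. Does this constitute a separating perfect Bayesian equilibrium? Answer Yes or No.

Yes

Separating settlements: level 2 → 17, level 1 → 12, level 0 → 3.
strong-case (assigned level 2): level 0: 3 − 0 = 3; level 1: 12 − 4 = 8; level 2: 17 − 8 = 9. strong-case stays.
moderate-case (assigned level 1): level 0: 3 − 0 = 3; level 1: 12 − 6 = 6; level 2: 17 − 12 = 5. moderate-case stays.
weak-case (assigned level 0): level 0: 3 − 0 = 3; level 1: 12 − 10 = 2; level 2: 17 − 20 = -3. weak-case stays.
Every type prefers its assigned level; separation holds.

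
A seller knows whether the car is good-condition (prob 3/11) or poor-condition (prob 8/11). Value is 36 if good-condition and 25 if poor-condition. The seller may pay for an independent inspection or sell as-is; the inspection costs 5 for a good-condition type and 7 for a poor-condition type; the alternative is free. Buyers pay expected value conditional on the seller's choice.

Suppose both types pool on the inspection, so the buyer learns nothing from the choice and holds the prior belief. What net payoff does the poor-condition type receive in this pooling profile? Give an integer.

21

Pooled price = 3/11·36 + 8/11·25 = 28.
poor-condition pays cost 7 for the inspection, so net payoff = 28 − 7 = 21.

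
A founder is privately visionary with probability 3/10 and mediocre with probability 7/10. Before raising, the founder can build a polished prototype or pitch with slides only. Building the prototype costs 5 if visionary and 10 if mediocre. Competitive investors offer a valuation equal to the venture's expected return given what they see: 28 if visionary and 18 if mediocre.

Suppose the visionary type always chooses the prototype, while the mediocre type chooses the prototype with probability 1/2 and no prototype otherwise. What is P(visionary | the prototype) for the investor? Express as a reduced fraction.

P(the prototype) = (3/10)·1 + (7/10)·(1/2) = 13/20.
By Bayes' rule, P(visionary | the prototype) = (3/10) / (13/20) = 6/13.

6/13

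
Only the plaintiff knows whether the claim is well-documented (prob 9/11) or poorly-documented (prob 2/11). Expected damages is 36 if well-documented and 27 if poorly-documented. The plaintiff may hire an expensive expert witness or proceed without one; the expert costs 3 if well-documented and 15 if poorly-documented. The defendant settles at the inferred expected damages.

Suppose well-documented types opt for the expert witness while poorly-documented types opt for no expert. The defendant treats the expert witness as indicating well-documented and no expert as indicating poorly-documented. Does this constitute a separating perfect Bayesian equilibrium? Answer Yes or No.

Yes

Under these beliefs, the expert witness earns settlement 36 and no expert earns settlement 27.
well-documented: the expert witness nets 36 − 3 = 33; no expert nets 27. well-documented prefers the expert witness.
poorly-documented: the expert witness nets 36 − 15 = 21; no expert nets 27. poorly-documented prefers no expert.
Neither type deviates, so the separating profile is an equilibrium.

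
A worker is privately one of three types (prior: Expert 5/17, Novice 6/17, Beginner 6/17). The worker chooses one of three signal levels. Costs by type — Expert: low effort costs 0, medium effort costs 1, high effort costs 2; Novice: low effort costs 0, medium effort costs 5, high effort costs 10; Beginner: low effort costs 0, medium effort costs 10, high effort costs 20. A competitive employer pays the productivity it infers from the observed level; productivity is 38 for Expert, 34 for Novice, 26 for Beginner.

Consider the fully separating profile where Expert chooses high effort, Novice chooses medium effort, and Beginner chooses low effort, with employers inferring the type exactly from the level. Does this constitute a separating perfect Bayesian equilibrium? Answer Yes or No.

Separating wages: high effort → 38, medium effort → 34, low effort → 26.
Expert (assigned high effort): low effort: 26 − 0 = 26; medium effort: 34 − 1 = 33; high effort: 38 − 2 = 36. Expert stays.
Novice (assigned medium effort): low effort: 26 − 0 = 26; medium effort: 34 − 5 = 29; high effort: 38 − 10 = 28. Novice stays.
Beginner (assigned low effort): low effort: 26 − 0 = 26; medium effort: 34 − 10 = 24; high effort: 38 − 20 = 18. Beginner stays.
Every type prefers its assigned level; separation holds.

Yes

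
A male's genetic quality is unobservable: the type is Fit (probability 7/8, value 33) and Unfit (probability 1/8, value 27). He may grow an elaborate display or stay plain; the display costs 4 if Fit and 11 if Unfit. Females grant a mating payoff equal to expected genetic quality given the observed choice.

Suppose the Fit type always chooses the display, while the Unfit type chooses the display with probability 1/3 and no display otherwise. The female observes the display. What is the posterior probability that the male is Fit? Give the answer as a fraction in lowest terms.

21/22

P(the display) = (7/8)·1 + (1/8)·(1/3) = 11/12.
By Bayes' rule, P(Fit | the display) = (7/8) / (11/12) = 21/22.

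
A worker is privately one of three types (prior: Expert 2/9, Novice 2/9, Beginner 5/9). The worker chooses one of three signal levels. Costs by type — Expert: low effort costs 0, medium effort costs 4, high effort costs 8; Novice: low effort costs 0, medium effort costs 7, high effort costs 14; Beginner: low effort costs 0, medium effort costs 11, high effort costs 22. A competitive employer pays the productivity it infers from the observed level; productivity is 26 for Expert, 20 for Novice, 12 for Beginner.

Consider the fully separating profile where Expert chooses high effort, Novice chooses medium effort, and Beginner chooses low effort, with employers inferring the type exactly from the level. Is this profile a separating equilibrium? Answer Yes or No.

Separating wages: high effort → 26, medium effort → 20, low effort → 12.
Expert (assigned high effort): low effort: 12 − 0 = 12; medium effort: 20 − 4 = 16; high effort: 26 − 8 = 18. Expert stays.
Novice (assigned medium effort): low effort: 12 − 0 = 12; medium effort: 20 − 7 = 13; high effort: 26 − 14 = 12. Novice stays.
Beginner (assigned low effort): low effort: 12 − 0 = 12; medium effort: 20 − 11 = 9; high effort: 26 − 22 = 4. Beginner stays.
Every type prefers its assigned level; separation holds.

Yes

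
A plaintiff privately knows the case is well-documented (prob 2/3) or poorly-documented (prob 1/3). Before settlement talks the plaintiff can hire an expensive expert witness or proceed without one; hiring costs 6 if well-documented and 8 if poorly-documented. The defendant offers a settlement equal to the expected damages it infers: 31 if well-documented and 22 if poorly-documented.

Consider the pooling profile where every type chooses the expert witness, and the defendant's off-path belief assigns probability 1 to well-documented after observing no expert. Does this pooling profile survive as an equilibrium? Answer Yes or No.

On path, the defendant holds the prior and pays 2/3·31 + 1/3·22 = 28. Off path (no expert), believing well-documented, it pays 31.
well-documented: the expert witness nets 28 − 6 = 22; no expert nets 31. well-documented would deviate.
poorly-documented: the expert witness nets 28 − 8 = 20; no expert nets 31. poorly-documented would deviate.
A type deviates, so pooling fails.

No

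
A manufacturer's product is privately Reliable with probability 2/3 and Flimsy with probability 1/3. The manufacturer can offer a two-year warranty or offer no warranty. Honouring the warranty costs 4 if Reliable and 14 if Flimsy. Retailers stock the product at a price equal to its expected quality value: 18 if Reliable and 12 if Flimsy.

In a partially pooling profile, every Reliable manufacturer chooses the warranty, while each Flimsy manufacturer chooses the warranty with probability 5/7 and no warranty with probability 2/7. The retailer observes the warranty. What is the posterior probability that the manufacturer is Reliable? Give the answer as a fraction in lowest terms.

P(the warranty) = (2/3)·1 + (1/3)·(5/7) = 19/21.
By Bayes' rule, P(Reliable | the warranty) = (2/3) / (19/21) = 14/19.

14/19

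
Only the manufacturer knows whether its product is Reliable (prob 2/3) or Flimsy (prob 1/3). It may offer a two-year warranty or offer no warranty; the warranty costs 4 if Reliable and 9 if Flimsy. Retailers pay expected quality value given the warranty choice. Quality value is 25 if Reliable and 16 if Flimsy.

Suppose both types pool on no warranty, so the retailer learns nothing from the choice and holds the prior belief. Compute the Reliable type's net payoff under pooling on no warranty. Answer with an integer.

22

Pooled price = 2/3·25 + 1/3·16 = 22.
Reliable pays no cost for no warranty, so net payoff = 22.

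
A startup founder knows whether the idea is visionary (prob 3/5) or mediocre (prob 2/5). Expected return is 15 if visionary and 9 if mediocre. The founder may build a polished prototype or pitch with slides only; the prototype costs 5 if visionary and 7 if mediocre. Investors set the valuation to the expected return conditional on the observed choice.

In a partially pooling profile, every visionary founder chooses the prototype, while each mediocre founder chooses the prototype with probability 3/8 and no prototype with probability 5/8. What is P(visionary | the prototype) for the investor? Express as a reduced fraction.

P(the prototype) = (3/5)·1 + (2/5)·(3/8) = 3/4.
By Bayes' rule, P(visionary | the prototype) = (3/5) / (3/4) = 4/5.

4/5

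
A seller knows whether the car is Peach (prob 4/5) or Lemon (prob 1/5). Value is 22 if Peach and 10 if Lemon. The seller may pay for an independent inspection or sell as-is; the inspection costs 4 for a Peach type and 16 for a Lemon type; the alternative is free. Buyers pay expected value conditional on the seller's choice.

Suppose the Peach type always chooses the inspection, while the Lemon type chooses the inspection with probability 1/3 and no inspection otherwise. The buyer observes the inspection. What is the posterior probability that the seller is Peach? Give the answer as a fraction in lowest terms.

P(the inspection) = (4/5)·1 + (1/5)·(1/3) = 13/15.
By Bayes' rule, P(Peach | the inspection) = (4/5) / (13/15) = 12/13.

12/13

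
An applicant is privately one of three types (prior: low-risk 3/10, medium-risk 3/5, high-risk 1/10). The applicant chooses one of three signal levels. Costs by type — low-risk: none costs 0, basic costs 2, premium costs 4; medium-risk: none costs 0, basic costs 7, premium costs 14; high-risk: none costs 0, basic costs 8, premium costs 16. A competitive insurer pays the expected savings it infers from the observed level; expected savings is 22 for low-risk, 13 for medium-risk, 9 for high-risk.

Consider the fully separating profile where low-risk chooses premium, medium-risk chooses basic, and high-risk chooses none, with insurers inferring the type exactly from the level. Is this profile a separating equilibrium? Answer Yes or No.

Separating rebates: premium → 22, basic → 13, none → 9.
low-risk (assigned premium): none: 9 − 0 = 9; basic: 13 − 2 = 11; premium: 22 − 4 = 18. low-risk stays.
medium-risk (assigned basic): none: 9 − 0 = 9; basic: 13 − 7 = 6; premium: 22 − 14 = 8. medium-risk prefers none.
high-risk (assigned none): none: 9 − 0 = 9; basic: 13 − 8 = 5; premium: 22 − 16 = 6. high-risk stays.
At least one type deviates; the separating profile fails.

No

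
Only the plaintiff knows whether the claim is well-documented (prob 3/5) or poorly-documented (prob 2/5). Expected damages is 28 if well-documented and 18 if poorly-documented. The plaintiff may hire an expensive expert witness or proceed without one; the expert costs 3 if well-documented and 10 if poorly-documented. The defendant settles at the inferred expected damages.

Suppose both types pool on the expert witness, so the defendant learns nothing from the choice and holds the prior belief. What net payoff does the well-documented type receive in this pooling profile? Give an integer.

Pooled settlement = 3/5·28 + 2/5·18 = 24.
well-documented pays cost 3 for the expert witness, so net payoff = 24 − 3 = 21.

21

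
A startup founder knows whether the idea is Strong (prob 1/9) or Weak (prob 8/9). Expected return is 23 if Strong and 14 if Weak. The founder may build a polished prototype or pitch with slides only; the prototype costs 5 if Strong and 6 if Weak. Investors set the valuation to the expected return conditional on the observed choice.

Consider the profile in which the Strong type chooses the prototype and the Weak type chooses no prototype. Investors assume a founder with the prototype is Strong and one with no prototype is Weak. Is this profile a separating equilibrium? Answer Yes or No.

Under these beliefs, the prototype earns valuation 23 and no prototype earns valuation 14.
Strong: the prototype nets 23 − 5 = 18; no prototype nets 14. Strong prefers the prototype.
Weak: the prototype nets 23 − 6 = 17; no prototype nets 14. Weak would deviate to the prototype.
Weak has a profitable deviation, so the profile is not an equilibrium.

No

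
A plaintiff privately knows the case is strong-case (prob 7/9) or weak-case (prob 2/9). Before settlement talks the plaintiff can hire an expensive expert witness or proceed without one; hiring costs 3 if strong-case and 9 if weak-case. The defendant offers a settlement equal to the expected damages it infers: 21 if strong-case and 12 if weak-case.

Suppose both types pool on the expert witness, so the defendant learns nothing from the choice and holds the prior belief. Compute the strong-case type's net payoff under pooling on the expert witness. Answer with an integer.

16

Pooled settlement = 7/9·21 + 2/9·12 = 19.
strong-case pays cost 3 for the expert witness, so net payoff = 19 − 3 = 16.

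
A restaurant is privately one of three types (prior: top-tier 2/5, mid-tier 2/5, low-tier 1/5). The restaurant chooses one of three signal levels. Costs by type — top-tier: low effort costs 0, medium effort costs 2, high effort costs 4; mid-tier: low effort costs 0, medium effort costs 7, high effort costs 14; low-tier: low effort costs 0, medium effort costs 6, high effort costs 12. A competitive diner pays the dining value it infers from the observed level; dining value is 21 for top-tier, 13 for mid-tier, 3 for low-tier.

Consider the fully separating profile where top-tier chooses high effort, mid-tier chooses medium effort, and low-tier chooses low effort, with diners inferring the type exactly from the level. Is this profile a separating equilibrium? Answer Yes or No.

No

Separating price premiums: high effort → 21, medium effort → 13, low effort → 3.
top-tier (assigned high effort): low effort: 3 − 0 = 3; medium effort: 13 − 2 = 11; high effort: 21 − 4 = 17. top-tier stays.
mid-tier (assigned medium effort): low effort: 3 − 0 = 3; medium effort: 13 − 7 = 6; high effort: 21 − 14 = 7. mid-tier prefers high effort.
low-tier (assigned low effort): low effort: 3 − 0 = 3; medium effort: 13 − 6 = 7; high effort: 21 − 12 = 9. low-tier prefers high effort.
At least one type deviates; the separating profile fails.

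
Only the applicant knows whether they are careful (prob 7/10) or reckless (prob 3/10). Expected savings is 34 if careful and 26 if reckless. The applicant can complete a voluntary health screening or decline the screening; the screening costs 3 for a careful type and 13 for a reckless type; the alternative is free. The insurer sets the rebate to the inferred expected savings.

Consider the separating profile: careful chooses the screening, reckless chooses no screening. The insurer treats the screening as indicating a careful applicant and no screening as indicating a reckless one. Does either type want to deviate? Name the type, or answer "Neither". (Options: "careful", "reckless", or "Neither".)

The screening pays 34; no screening pays 26.
careful: assigned the screening, nets 34 − 3 = 31; deviating to no screening nets 26.
reckless: assigned no screening, nets 26; deviating to the screening nets 34 − 13 = 21.
Both types strictly prefer their assigned action; no profitable deviation.

Neither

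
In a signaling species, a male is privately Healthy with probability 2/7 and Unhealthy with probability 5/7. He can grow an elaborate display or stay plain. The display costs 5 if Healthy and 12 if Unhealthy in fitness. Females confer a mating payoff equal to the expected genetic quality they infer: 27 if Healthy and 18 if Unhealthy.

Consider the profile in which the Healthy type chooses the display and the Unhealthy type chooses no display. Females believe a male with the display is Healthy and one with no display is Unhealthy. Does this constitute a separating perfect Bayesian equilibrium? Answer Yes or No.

Yes

Under these beliefs, the display earns mating payoff 27 and no display earns mating payoff 18.
Healthy: the display nets 27 − 5 = 22; no display nets 18. Healthy prefers the display.
Unhealthy: the display nets 27 − 12 = 15; no display nets 18. Unhealthy prefers no display.
Neither type deviates, so the separating profile is an equilibrium.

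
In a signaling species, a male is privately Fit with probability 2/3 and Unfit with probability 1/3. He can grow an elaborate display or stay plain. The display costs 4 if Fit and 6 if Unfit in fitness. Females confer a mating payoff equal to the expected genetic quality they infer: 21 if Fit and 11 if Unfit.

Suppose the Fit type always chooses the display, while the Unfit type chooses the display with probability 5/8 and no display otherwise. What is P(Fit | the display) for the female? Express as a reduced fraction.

16/21

P(the display) = (2/3)·1 + (1/3)·(5/8) = 7/8.
By Bayes' rule, P(Fit | the display) = (2/3) / (7/8) = 16/21.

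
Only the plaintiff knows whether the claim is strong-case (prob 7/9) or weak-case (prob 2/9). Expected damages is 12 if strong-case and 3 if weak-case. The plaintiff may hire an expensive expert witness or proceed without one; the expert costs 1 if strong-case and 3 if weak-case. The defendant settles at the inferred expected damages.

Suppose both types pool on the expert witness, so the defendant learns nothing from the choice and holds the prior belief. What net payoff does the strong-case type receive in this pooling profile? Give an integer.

9

Pooled settlement = 7/9·12 + 2/9·3 = 10.
strong-case pays cost 1 for the expert witness, so net payoff = 10 − 1 = 9.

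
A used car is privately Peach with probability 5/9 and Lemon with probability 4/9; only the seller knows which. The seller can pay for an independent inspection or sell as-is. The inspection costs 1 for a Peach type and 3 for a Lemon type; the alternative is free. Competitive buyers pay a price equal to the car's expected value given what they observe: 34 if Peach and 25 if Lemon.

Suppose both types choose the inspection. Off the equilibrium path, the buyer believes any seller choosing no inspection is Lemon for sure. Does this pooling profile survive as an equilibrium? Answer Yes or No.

Yes

On path, the buyer holds the prior and pays 5/9·34 + 4/9·25 = 30. Off path (no inspection), believing Lemon, it pays 25.
Peach: the inspection nets 30 − 1 = 29; no inspection nets 25. Peach stays.
Lemon: the inspection nets 30 − 3 = 27; no inspection nets 25. Lemon stays.
No type deviates, so pooling is sustained.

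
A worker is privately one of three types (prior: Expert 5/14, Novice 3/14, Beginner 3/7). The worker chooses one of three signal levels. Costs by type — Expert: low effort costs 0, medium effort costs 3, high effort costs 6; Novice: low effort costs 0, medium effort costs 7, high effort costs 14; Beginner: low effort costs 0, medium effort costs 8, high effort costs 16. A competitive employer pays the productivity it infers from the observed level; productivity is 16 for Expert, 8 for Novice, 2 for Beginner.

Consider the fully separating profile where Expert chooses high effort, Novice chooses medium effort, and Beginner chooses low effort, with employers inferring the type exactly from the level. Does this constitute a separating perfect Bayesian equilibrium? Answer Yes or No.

No

Separating wages: high effort → 16, medium effort → 8, low effort → 2.
Expert (assigned high effort): low effort: 2 − 0 = 2; medium effort: 8 − 3 = 5; high effort: 16 − 6 = 10. Expert stays.
Novice (assigned medium effort): low effort: 2 − 0 = 2; medium effort: 8 − 7 = 1; high effort: 16 − 14 = 2. Novice prefers low effort.
Beginner (assigned low effort): low effort: 2 − 0 = 2; medium effort: 8 − 8 = 0; high effort: 16 − 16 = 0. Beginner stays.
At least one type deviates; the separating profile fails.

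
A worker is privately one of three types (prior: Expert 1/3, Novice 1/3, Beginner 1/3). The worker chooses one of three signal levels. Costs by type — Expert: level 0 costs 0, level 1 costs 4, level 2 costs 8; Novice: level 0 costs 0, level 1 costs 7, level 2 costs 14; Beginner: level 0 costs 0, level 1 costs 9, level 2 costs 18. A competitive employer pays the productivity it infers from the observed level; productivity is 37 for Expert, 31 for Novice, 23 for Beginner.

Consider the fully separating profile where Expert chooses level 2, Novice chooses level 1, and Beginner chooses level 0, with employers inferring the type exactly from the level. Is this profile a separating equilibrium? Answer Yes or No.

Yes

Separating wages: level 2 → 37, level 1 → 31, level 0 → 23.
Expert (assigned level 2): level 0: 23 − 0 = 23; level 1: 31 − 4 = 27; level 2: 37 − 8 = 29. Expert stays.
Novice (assigned level 1): level 0: 23 − 0 = 23; level 1: 31 − 7 = 24; level 2: 37 − 14 = 23. Novice stays.
Beginner (assigned level 0): level 0: 23 − 0 = 23; level 1: 31 − 9 = 22; level 2: 37 − 18 = 19. Beginner stays.
Every type prefers its assigned level; separation holds.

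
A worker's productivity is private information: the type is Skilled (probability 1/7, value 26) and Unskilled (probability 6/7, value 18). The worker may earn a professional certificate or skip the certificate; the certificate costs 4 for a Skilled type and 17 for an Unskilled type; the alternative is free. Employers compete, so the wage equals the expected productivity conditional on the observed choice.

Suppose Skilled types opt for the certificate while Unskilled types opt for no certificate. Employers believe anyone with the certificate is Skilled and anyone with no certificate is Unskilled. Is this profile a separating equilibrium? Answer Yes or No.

Under these beliefs, the certificate earns wage 26 and no certificate earns wage 18.
Skilled: the certificate nets 26 − 4 = 22; no certificate nets 18. Skilled prefers the certificate.
Unskilled: the certificate nets 26 − 17 = 9; no certificate nets 18. Unskilled prefers no certificate.
Neither type deviates, so the separating profile is an equilibrium.

Yes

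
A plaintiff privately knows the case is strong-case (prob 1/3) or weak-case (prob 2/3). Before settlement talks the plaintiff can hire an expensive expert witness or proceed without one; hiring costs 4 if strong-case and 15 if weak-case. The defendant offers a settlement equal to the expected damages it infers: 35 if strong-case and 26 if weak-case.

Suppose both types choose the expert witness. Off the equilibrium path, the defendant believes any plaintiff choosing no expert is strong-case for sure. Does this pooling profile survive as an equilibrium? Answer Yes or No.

On path, the defendant holds the prior and pays 1/3·35 + 2/3·26 = 29. Off path (no expert), believing strong-case, it pays 35.
strong-case: the expert witness nets 29 − 4 = 25; no expert nets 35. strong-case would deviate.
weak-case: the expert witness nets 29 − 15 = 14; no expert nets 35. weak-case would deviate.
A type deviates, so pooling fails.

No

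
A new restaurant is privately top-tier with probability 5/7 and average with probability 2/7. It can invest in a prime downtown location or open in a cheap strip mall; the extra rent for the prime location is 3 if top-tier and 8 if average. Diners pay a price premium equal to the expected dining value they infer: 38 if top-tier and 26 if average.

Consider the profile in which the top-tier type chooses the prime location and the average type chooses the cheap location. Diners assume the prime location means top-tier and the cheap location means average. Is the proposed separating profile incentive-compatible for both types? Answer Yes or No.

No

Under these beliefs, the prime location earns price premium 38 and the cheap location earns price premium 26.
top-tier: the prime location nets 38 − 3 = 35; the cheap location nets 26. top-tier prefers the prime location.
average: the prime location nets 38 − 8 = 30; the cheap location nets 26. average would deviate to the prime location.
average has a profitable deviation, so the profile is not an equilibrium.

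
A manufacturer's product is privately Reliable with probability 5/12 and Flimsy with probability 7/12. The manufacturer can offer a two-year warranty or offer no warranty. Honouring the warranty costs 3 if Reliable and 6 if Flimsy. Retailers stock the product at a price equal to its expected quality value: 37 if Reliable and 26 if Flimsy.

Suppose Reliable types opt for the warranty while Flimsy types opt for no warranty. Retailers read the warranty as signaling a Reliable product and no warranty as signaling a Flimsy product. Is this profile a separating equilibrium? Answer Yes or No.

Under these beliefs, the warranty earns price 37 and no warranty earns price 26.
Reliable: the warranty nets 37 − 3 = 34; no warranty nets 26. Reliable prefers the warranty.
Flimsy: the warranty nets 37 − 6 = 31; no warranty nets 26. Flimsy would deviate to the warranty.
Flimsy has a profitable deviation, so the profile is not an equilibrium.

No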